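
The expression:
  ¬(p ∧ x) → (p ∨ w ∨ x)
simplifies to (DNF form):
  p ∨ w ∨ x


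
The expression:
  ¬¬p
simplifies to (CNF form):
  p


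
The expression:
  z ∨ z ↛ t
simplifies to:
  z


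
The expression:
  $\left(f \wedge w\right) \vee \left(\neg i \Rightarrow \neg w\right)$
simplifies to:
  $f \vee i \vee \neg w$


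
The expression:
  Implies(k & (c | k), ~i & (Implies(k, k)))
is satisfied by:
  {k: False, i: False}
  {i: True, k: False}
  {k: True, i: False}


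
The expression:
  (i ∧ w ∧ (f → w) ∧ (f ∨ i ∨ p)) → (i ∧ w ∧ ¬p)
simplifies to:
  ¬i ∨ ¬p ∨ ¬w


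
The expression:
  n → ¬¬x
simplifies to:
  x ∨ ¬n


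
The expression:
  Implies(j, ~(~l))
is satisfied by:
  {l: True, j: False}
  {j: False, l: False}
  {j: True, l: True}


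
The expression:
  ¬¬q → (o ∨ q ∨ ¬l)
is always true.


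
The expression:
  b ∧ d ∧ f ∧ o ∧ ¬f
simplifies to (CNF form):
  False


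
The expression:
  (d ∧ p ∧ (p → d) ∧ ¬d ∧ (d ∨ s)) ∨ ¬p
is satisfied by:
  {p: False}


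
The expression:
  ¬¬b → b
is always true.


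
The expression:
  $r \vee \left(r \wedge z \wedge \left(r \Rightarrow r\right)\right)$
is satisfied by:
  {r: True}


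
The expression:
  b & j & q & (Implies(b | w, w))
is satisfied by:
  {j: True, w: True, b: True, q: True}


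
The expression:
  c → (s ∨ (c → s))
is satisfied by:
  {s: True, c: False}
  {c: False, s: False}
  {c: True, s: True}


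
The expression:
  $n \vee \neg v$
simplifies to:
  $n \vee \neg v$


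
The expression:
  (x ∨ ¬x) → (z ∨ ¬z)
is always true.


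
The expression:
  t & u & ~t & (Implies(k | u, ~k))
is never true.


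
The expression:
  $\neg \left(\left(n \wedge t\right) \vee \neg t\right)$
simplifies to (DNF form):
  $t \wedge \neg n$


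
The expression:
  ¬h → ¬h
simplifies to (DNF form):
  True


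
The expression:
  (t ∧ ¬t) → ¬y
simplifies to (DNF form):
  True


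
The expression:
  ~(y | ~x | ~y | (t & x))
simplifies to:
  False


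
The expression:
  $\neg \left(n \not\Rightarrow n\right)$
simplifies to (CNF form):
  $\text{True}$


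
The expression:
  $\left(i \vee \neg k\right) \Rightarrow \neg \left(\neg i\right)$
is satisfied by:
  {i: True, k: True}
  {i: True, k: False}
  {k: True, i: False}


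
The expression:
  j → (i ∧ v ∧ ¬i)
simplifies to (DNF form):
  ¬j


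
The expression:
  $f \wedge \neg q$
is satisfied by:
  {f: True, q: False}


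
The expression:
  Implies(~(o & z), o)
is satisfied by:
  {o: True}


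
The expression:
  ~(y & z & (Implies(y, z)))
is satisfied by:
  {z: False, y: False}
  {y: True, z: False}
  {z: True, y: False}


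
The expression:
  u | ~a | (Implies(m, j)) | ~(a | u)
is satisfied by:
  {u: True, j: True, m: False, a: False}
  {u: True, j: False, m: False, a: False}
  {j: True, u: False, m: False, a: False}
  {u: False, j: False, m: False, a: False}
  {a: True, u: True, j: True, m: False}
  {a: True, u: True, j: False, m: False}
  {a: True, j: True, u: False, m: False}
  {a: True, j: False, u: False, m: False}
  {u: True, m: True, j: True, a: False}
  {u: True, m: True, j: False, a: False}
  {m: True, j: True, u: False, a: False}
  {m: True, u: False, j: False, a: False}
  {a: True, m: True, u: True, j: True}
  {a: True, m: True, u: True, j: False}
  {a: True, m: True, j: True, u: False}


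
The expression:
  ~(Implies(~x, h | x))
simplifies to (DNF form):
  ~h & ~x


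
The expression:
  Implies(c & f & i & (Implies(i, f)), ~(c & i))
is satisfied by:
  {c: False, i: False, f: False}
  {f: True, c: False, i: False}
  {i: True, c: False, f: False}
  {f: True, i: True, c: False}
  {c: True, f: False, i: False}
  {f: True, c: True, i: False}
  {i: True, c: True, f: False}


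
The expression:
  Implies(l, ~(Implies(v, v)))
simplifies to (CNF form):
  ~l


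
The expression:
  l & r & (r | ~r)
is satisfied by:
  {r: True, l: True}


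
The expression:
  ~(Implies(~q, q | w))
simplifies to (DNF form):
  ~q & ~w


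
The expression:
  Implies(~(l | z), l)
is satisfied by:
  {z: True, l: True}
  {z: True, l: False}
  {l: True, z: False}


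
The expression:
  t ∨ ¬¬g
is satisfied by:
  {t: True, g: True}
  {t: True, g: False}
  {g: True, t: False}


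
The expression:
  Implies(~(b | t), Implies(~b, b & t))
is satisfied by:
  {b: True, t: True}
  {b: True, t: False}
  {t: True, b: False}


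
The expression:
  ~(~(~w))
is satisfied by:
  {w: False}


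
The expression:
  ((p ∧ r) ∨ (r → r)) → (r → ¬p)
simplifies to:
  ¬p ∨ ¬r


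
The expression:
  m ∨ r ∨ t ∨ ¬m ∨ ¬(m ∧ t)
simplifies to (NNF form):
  True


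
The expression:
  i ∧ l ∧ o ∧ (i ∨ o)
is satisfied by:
  {i: True, o: True, l: True}


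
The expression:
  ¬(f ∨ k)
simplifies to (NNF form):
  ¬f ∧ ¬k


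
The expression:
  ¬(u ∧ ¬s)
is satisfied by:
  {s: True, u: False}
  {u: False, s: False}
  {u: True, s: True}


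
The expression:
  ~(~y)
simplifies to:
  y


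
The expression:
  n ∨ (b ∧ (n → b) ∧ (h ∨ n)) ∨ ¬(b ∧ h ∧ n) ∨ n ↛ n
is always true.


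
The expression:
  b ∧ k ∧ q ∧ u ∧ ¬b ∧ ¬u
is never true.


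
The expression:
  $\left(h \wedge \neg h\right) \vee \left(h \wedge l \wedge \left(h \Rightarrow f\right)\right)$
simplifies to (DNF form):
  $f \wedge h \wedge l$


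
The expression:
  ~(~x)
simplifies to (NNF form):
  x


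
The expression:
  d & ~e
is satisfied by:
  {d: True, e: False}


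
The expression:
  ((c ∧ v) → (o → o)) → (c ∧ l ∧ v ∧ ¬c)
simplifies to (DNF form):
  False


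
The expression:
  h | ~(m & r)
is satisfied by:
  {h: True, m: False, r: False}
  {m: False, r: False, h: False}
  {h: True, r: True, m: False}
  {r: True, m: False, h: False}
  {h: True, m: True, r: False}
  {m: True, h: False, r: False}
  {h: True, r: True, m: True}


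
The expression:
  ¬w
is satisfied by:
  {w: False}


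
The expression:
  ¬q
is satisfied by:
  {q: False}


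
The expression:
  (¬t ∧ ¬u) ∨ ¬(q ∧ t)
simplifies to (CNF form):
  ¬q ∨ ¬t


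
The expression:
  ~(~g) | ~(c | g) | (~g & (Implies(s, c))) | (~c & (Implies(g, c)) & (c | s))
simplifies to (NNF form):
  True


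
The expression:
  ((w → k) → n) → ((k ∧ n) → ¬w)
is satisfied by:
  {w: False, k: False, n: False}
  {n: True, w: False, k: False}
  {k: True, w: False, n: False}
  {n: True, k: True, w: False}
  {w: True, n: False, k: False}
  {n: True, w: True, k: False}
  {k: True, w: True, n: False}


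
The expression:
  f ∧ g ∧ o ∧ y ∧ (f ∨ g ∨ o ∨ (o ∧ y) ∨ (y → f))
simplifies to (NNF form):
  f ∧ g ∧ o ∧ y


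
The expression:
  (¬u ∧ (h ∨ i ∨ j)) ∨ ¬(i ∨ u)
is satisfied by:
  {u: False}


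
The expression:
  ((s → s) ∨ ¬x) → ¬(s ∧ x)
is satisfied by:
  {s: False, x: False}
  {x: True, s: False}
  {s: True, x: False}


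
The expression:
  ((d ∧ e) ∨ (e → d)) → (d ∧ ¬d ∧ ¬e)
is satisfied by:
  {e: True, d: False}


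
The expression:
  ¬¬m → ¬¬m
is always true.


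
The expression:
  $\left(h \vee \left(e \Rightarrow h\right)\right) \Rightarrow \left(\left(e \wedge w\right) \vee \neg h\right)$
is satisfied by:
  {e: True, w: True, h: False}
  {e: True, w: False, h: False}
  {w: True, e: False, h: False}
  {e: False, w: False, h: False}
  {e: True, h: True, w: True}


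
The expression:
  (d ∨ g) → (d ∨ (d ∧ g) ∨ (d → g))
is always true.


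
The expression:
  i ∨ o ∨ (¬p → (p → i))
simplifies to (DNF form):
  True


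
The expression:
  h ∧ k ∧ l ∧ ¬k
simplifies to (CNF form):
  False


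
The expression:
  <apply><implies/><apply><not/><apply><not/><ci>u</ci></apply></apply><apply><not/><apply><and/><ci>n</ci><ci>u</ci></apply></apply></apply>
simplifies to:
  <apply><or/><apply><not/><ci>n</ci></apply><apply><not/><ci>u</ci></apply></apply>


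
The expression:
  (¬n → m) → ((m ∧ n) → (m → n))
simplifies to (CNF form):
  True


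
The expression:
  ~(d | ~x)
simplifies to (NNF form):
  x & ~d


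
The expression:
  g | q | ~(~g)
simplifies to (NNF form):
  g | q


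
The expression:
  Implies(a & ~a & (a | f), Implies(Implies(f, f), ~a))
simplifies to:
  True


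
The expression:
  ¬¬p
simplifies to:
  p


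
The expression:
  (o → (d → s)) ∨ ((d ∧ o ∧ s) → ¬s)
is always true.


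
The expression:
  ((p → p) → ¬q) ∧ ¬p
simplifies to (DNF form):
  ¬p ∧ ¬q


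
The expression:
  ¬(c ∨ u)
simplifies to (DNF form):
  ¬c ∧ ¬u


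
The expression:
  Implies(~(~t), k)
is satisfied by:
  {k: True, t: False}
  {t: False, k: False}
  {t: True, k: True}


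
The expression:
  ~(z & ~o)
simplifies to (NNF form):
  o | ~z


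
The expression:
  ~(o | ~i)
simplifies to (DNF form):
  i & ~o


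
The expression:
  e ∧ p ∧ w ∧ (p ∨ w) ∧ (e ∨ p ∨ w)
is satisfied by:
  {p: True, e: True, w: True}


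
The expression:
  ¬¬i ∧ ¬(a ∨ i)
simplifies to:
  False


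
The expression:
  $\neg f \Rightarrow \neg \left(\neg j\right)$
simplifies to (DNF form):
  $f \vee j$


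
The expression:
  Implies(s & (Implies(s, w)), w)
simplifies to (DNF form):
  True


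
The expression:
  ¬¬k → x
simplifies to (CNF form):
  x ∨ ¬k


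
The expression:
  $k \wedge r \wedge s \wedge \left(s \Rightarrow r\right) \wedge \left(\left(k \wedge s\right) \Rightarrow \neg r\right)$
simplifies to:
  $\text{False}$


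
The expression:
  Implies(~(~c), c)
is always true.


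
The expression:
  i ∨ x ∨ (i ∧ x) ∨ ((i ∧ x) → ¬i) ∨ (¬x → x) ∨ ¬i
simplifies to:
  True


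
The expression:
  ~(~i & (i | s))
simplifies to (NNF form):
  i | ~s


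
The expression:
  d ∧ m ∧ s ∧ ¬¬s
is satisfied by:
  {m: True, s: True, d: True}


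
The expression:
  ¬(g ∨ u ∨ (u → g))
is never true.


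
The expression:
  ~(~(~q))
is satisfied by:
  {q: False}


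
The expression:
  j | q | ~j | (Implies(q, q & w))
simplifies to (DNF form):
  True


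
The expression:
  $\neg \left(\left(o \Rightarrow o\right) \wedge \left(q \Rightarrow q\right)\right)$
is never true.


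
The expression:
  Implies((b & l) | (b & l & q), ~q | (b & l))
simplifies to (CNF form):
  True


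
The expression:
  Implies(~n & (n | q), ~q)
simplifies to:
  n | ~q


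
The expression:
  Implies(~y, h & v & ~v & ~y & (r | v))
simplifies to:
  y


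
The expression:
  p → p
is always true.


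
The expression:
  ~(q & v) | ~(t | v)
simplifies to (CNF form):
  ~q | ~v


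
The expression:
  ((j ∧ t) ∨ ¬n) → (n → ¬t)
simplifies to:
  ¬j ∨ ¬n ∨ ¬t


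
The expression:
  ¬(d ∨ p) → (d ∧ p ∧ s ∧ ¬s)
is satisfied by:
  {d: True, p: True}
  {d: True, p: False}
  {p: True, d: False}


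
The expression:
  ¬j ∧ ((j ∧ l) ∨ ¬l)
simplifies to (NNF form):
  ¬j ∧ ¬l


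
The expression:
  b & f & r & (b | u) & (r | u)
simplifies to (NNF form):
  b & f & r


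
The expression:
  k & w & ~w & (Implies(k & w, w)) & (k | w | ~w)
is never true.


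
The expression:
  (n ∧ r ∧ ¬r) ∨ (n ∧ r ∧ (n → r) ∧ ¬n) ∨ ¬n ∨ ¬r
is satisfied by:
  {n: False, r: False}
  {r: True, n: False}
  {n: True, r: False}


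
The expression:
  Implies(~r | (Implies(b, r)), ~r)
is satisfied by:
  {r: False}


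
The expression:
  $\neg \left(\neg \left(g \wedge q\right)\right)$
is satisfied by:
  {g: True, q: True}


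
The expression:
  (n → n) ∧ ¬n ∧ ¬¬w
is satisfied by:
  {w: True, n: False}


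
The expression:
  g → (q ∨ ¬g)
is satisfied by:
  {q: True, g: False}
  {g: False, q: False}
  {g: True, q: True}


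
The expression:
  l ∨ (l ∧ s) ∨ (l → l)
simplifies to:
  True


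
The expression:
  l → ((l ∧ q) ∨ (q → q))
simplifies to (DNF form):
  True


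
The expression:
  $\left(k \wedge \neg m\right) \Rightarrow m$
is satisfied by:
  {m: True, k: False}
  {k: False, m: False}
  {k: True, m: True}


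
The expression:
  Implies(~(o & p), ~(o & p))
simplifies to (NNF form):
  True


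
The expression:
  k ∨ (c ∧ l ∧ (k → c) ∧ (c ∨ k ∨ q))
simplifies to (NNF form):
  k ∨ (c ∧ l)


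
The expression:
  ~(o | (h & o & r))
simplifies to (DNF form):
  ~o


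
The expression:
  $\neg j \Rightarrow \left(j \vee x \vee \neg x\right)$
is always true.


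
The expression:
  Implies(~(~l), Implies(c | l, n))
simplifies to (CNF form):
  n | ~l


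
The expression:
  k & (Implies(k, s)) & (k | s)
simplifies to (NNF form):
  k & s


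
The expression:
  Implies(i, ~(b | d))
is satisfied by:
  {d: False, i: False, b: False}
  {b: True, d: False, i: False}
  {d: True, b: False, i: False}
  {b: True, d: True, i: False}
  {i: True, b: False, d: False}


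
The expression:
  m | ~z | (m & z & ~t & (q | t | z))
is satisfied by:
  {m: True, z: False}
  {z: False, m: False}
  {z: True, m: True}


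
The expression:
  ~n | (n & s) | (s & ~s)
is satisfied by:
  {s: True, n: False}
  {n: False, s: False}
  {n: True, s: True}


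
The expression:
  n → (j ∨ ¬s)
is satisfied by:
  {j: True, s: False, n: False}
  {s: False, n: False, j: False}
  {j: True, n: True, s: False}
  {n: True, s: False, j: False}
  {j: True, s: True, n: False}
  {s: True, j: False, n: False}
  {j: True, n: True, s: True}


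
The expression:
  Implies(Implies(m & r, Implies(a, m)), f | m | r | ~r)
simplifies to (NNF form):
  True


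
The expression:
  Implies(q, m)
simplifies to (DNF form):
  m | ~q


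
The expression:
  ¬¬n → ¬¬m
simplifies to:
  m ∨ ¬n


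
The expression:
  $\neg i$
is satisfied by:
  {i: False}


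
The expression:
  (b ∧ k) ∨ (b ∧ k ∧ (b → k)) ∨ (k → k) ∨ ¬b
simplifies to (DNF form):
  True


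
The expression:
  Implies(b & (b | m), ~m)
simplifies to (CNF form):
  ~b | ~m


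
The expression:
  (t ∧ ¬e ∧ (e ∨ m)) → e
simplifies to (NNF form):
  e ∨ ¬m ∨ ¬t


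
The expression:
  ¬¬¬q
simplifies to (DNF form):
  ¬q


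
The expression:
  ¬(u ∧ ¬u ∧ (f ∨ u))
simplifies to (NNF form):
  True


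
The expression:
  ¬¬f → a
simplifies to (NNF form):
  a ∨ ¬f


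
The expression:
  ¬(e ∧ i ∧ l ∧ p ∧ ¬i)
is always true.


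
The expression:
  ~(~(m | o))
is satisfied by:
  {o: True, m: True}
  {o: True, m: False}
  {m: True, o: False}


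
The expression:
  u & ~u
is never true.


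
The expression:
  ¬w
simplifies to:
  ¬w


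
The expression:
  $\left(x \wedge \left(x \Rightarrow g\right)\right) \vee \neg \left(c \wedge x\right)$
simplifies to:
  $g \vee \neg c \vee \neg x$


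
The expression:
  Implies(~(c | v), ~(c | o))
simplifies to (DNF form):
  c | v | ~o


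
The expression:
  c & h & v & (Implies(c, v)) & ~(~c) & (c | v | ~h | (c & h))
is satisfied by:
  {h: True, c: True, v: True}


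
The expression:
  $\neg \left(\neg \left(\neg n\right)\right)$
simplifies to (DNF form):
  $\neg n$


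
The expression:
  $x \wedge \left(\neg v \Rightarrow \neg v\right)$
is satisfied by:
  {x: True}


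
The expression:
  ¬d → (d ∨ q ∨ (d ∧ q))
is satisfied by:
  {d: True, q: True}
  {d: True, q: False}
  {q: True, d: False}


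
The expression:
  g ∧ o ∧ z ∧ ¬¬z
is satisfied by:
  {z: True, g: True, o: True}


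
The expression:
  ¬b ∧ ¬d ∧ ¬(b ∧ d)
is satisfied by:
  {d: False, b: False}


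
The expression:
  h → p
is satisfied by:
  {p: True, h: False}
  {h: False, p: False}
  {h: True, p: True}


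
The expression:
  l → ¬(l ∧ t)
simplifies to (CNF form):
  ¬l ∨ ¬t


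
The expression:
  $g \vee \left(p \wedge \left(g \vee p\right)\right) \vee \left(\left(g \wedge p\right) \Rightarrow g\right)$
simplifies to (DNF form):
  $\text{True}$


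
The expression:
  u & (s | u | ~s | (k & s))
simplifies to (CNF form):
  u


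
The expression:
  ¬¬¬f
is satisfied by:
  {f: False}


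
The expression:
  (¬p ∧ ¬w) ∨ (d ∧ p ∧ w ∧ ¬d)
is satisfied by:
  {p: False, w: False}


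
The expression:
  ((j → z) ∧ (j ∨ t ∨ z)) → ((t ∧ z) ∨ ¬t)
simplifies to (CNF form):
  j ∨ z ∨ ¬t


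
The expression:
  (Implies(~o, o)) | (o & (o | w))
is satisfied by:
  {o: True}


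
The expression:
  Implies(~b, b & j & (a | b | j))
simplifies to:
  b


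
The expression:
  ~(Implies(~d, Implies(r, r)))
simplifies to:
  False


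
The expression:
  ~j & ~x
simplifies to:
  ~j & ~x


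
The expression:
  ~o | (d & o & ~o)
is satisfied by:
  {o: False}


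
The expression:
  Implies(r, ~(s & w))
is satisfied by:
  {s: False, w: False, r: False}
  {r: True, s: False, w: False}
  {w: True, s: False, r: False}
  {r: True, w: True, s: False}
  {s: True, r: False, w: False}
  {r: True, s: True, w: False}
  {w: True, s: True, r: False}


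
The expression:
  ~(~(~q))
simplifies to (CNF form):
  ~q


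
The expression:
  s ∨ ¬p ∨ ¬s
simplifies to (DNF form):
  True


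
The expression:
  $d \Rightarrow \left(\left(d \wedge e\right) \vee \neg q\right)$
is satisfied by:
  {e: True, q: False, d: False}
  {e: False, q: False, d: False}
  {d: True, e: True, q: False}
  {d: True, e: False, q: False}
  {q: True, e: True, d: False}
  {q: True, e: False, d: False}
  {q: True, d: True, e: True}


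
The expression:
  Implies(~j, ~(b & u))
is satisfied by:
  {j: True, u: False, b: False}
  {u: False, b: False, j: False}
  {j: True, b: True, u: False}
  {b: True, u: False, j: False}
  {j: True, u: True, b: False}
  {u: True, j: False, b: False}
  {j: True, b: True, u: True}


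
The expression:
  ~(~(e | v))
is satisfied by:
  {v: True, e: True}
  {v: True, e: False}
  {e: True, v: False}


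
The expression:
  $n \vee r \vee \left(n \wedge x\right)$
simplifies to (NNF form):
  $n \vee r$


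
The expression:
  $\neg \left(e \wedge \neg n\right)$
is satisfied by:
  {n: True, e: False}
  {e: False, n: False}
  {e: True, n: True}


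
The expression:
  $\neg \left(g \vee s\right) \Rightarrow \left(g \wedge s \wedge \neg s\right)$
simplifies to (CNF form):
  $g \vee s$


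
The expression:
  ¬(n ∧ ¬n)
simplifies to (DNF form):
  True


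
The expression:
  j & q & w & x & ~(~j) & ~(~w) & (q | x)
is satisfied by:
  {j: True, w: True, x: True, q: True}


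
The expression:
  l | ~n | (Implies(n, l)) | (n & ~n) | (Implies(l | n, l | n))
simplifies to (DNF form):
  True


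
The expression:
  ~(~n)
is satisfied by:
  {n: True}


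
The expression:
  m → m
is always true.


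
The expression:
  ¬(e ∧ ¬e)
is always true.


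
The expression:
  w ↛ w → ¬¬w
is always true.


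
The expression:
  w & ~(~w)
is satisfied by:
  {w: True}


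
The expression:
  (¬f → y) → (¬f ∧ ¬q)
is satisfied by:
  {q: False, f: False, y: False}
  {y: True, q: False, f: False}
  {q: True, y: False, f: False}


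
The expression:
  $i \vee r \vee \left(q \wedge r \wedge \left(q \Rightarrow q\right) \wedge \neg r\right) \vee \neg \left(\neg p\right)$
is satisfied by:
  {i: True, r: True, p: True}
  {i: True, r: True, p: False}
  {i: True, p: True, r: False}
  {i: True, p: False, r: False}
  {r: True, p: True, i: False}
  {r: True, p: False, i: False}
  {p: True, r: False, i: False}


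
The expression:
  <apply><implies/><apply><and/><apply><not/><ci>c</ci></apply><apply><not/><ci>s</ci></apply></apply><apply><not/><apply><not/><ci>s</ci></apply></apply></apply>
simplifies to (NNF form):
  <apply><or/><ci>c</ci><ci>s</ci></apply>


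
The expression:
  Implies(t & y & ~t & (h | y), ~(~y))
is always true.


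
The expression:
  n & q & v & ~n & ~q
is never true.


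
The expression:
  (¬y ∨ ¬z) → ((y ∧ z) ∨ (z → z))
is always true.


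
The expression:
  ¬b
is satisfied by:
  {b: False}


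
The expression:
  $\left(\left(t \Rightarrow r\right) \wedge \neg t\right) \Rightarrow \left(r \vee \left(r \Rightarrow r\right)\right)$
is always true.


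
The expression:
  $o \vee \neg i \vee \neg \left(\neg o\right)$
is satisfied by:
  {o: True, i: False}
  {i: False, o: False}
  {i: True, o: True}


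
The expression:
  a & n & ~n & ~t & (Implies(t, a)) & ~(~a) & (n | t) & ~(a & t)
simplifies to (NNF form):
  False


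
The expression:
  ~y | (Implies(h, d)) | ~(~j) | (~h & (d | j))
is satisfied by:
  {d: True, j: True, y: False, h: False}
  {d: True, j: False, y: False, h: False}
  {j: True, d: False, y: False, h: False}
  {d: False, j: False, y: False, h: False}
  {h: True, d: True, j: True, y: False}
  {h: True, d: True, j: False, y: False}
  {h: True, j: True, d: False, y: False}
  {h: True, j: False, d: False, y: False}
  {d: True, y: True, j: True, h: False}
  {d: True, y: True, j: False, h: False}
  {y: True, j: True, d: False, h: False}
  {y: True, d: False, j: False, h: False}
  {h: True, y: True, d: True, j: True}
  {h: True, y: True, d: True, j: False}
  {h: True, y: True, j: True, d: False}


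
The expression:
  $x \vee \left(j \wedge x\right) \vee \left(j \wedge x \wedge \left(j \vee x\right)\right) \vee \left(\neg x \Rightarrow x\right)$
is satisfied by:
  {x: True}


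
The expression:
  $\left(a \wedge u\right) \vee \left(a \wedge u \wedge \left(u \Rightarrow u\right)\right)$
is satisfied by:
  {a: True, u: True}


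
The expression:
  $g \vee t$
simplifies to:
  $g \vee t$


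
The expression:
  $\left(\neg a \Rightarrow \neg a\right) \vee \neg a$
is always true.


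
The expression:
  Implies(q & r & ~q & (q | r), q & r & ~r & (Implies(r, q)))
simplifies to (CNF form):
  True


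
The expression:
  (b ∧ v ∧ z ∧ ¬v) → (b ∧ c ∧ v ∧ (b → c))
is always true.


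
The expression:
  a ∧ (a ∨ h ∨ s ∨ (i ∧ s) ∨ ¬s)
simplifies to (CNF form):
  a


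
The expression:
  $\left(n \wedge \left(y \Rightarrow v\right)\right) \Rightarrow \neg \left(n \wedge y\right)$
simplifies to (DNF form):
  $\neg n \vee \neg v \vee \neg y$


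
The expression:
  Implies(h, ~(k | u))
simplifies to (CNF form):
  (~h | ~k) & (~h | ~u)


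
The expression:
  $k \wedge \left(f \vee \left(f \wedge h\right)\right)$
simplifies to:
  $f \wedge k$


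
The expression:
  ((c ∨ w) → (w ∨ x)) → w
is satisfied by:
  {c: True, w: True, x: False}
  {w: True, x: False, c: False}
  {c: True, w: True, x: True}
  {w: True, x: True, c: False}
  {c: True, x: False, w: False}


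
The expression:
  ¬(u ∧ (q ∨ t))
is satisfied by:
  {q: False, u: False, t: False}
  {t: True, q: False, u: False}
  {q: True, t: False, u: False}
  {t: True, q: True, u: False}
  {u: True, t: False, q: False}


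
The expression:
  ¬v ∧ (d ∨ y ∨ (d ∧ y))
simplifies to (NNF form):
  ¬v ∧ (d ∨ y)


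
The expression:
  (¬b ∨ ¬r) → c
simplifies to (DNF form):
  c ∨ (b ∧ r)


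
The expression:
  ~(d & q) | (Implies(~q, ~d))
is always true.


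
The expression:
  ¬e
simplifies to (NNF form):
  ¬e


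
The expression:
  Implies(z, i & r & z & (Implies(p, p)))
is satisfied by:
  {r: True, i: True, z: False}
  {r: True, i: False, z: False}
  {i: True, r: False, z: False}
  {r: False, i: False, z: False}
  {r: True, z: True, i: True}


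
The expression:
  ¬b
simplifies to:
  ¬b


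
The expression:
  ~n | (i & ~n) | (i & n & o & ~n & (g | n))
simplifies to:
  ~n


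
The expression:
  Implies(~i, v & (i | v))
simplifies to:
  i | v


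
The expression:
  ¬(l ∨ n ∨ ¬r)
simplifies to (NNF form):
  r ∧ ¬l ∧ ¬n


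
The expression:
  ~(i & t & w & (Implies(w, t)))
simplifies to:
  ~i | ~t | ~w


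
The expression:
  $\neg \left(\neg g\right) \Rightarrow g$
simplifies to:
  $\text{True}$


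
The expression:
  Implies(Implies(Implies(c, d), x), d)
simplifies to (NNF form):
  d | (~c & ~x)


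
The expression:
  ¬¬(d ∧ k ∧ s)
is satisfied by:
  {s: True, d: True, k: True}


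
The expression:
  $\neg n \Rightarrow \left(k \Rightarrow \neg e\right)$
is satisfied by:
  {n: True, k: False, e: False}
  {k: False, e: False, n: False}
  {e: True, n: True, k: False}
  {e: True, k: False, n: False}
  {n: True, k: True, e: False}
  {k: True, n: False, e: False}
  {e: True, k: True, n: True}


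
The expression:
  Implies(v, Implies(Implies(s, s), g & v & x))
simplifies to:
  ~v | (g & x)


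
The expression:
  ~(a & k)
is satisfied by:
  {k: False, a: False}
  {a: True, k: False}
  {k: True, a: False}


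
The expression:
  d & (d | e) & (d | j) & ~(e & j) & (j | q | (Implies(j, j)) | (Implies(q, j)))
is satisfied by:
  {d: True, e: False, j: False}
  {j: True, d: True, e: False}
  {e: True, d: True, j: False}


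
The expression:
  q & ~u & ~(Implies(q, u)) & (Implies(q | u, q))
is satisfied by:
  {q: True, u: False}


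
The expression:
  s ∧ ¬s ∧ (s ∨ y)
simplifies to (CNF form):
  False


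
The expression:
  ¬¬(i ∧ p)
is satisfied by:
  {i: True, p: True}


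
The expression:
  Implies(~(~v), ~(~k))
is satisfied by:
  {k: True, v: False}
  {v: False, k: False}
  {v: True, k: True}


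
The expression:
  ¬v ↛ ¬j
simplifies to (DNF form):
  j ∧ ¬v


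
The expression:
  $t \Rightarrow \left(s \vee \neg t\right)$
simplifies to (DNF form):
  $s \vee \neg t$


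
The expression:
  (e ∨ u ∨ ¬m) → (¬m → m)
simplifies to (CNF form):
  m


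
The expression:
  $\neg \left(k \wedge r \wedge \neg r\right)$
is always true.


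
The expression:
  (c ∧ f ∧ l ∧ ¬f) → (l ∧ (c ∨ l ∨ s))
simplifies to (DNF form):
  True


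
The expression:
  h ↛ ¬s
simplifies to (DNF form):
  h ∧ s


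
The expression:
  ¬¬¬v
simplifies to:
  ¬v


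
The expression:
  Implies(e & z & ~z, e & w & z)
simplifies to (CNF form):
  True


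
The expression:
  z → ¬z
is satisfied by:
  {z: False}


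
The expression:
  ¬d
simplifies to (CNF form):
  ¬d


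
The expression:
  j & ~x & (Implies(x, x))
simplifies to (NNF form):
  j & ~x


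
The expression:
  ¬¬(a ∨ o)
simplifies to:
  a ∨ o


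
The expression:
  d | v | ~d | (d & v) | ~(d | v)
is always true.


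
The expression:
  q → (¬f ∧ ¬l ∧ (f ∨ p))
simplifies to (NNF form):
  (p ∧ ¬f ∧ ¬l) ∨ ¬q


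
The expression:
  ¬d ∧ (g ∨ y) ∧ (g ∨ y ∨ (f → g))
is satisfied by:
  {y: True, g: True, d: False}
  {y: True, d: False, g: False}
  {g: True, d: False, y: False}


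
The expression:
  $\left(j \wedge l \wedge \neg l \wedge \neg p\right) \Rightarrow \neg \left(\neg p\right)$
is always true.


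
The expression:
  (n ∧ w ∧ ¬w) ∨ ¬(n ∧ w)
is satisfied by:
  {w: False, n: False}
  {n: True, w: False}
  {w: True, n: False}


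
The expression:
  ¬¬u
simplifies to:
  u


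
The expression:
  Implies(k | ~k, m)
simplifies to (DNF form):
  m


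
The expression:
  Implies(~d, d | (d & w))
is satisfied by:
  {d: True}


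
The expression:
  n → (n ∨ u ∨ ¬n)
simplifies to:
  True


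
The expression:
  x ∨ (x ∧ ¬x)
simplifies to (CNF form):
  x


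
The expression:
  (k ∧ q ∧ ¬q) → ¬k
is always true.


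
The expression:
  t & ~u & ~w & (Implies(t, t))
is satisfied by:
  {t: True, u: False, w: False}


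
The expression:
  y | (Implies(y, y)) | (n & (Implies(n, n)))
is always true.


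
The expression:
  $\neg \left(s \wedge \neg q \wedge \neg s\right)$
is always true.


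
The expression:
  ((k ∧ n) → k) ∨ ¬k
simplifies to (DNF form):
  True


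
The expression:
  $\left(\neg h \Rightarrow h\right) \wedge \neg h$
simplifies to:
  $\text{False}$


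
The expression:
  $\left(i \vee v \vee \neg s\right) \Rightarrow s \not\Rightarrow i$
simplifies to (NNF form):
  $s \wedge \neg i$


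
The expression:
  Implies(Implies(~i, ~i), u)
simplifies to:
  u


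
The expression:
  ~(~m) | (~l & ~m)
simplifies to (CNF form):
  m | ~l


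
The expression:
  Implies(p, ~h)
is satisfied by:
  {p: False, h: False}
  {h: True, p: False}
  {p: True, h: False}


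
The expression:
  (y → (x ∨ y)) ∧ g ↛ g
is never true.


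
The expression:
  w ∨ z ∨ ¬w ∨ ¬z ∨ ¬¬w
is always true.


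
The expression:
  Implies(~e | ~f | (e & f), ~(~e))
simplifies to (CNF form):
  e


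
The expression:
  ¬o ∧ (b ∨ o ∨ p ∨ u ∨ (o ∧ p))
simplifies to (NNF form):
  ¬o ∧ (b ∨ p ∨ u)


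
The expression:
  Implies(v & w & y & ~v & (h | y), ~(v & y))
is always true.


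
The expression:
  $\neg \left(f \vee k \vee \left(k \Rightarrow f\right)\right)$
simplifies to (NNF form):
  $\text{False}$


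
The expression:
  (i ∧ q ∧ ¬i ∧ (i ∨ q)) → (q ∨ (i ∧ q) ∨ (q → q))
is always true.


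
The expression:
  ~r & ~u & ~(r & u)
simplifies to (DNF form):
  ~r & ~u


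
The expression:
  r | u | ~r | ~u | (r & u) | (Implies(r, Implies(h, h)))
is always true.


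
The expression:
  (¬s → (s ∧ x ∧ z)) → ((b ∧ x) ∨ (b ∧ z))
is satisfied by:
  {b: True, x: True, z: True, s: False}
  {b: True, x: True, z: False, s: False}
  {b: True, z: True, x: False, s: False}
  {b: True, z: False, x: False, s: False}
  {x: True, z: True, b: False, s: False}
  {x: True, b: False, z: False, s: False}
  {x: False, z: True, b: False, s: False}
  {x: False, b: False, z: False, s: False}
  {b: True, s: True, x: True, z: True}
  {b: True, s: True, x: True, z: False}
  {b: True, s: True, z: True, x: False}


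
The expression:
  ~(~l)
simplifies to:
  l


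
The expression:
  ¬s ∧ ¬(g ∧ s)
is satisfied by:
  {s: False}


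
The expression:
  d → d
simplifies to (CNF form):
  True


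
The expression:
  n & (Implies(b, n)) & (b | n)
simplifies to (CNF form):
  n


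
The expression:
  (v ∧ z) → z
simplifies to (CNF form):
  True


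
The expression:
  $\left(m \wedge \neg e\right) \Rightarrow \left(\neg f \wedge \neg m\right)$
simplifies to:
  $e \vee \neg m$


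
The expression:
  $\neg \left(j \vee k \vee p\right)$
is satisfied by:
  {p: False, k: False, j: False}


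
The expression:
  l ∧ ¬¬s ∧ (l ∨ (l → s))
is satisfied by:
  {s: True, l: True}


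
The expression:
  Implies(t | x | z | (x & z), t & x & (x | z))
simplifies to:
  (t | ~x) & (t | ~z) & (x | ~t)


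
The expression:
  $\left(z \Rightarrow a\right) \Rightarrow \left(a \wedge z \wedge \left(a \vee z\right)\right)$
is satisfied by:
  {z: True}


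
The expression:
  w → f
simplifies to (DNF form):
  f ∨ ¬w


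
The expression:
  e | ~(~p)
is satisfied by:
  {e: True, p: True}
  {e: True, p: False}
  {p: True, e: False}


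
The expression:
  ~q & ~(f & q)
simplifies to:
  ~q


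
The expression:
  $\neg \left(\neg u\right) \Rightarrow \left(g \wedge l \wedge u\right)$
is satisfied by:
  {g: True, l: True, u: False}
  {g: True, l: False, u: False}
  {l: True, g: False, u: False}
  {g: False, l: False, u: False}
  {g: True, u: True, l: True}


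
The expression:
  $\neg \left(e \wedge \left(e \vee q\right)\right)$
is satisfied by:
  {e: False}


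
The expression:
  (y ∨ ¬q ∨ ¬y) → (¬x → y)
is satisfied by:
  {y: True, x: True}
  {y: True, x: False}
  {x: True, y: False}


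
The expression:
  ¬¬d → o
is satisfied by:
  {o: True, d: False}
  {d: False, o: False}
  {d: True, o: True}


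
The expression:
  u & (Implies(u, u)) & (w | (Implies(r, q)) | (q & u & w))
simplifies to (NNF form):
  u & (q | w | ~r)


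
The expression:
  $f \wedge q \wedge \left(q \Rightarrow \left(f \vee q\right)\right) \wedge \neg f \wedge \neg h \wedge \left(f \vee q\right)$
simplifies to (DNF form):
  $\text{False}$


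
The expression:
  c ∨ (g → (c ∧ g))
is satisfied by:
  {c: True, g: False}
  {g: False, c: False}
  {g: True, c: True}


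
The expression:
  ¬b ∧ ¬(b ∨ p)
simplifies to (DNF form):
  ¬b ∧ ¬p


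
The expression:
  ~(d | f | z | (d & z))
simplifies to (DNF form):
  ~d & ~f & ~z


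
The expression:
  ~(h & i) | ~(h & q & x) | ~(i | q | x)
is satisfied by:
  {h: False, q: False, x: False, i: False}
  {i: True, h: False, q: False, x: False}
  {x: True, h: False, q: False, i: False}
  {i: True, x: True, h: False, q: False}
  {q: True, i: False, h: False, x: False}
  {i: True, q: True, h: False, x: False}
  {x: True, q: True, i: False, h: False}
  {i: True, x: True, q: True, h: False}
  {h: True, x: False, q: False, i: False}
  {i: True, h: True, x: False, q: False}
  {x: True, h: True, i: False, q: False}
  {i: True, x: True, h: True, q: False}
  {q: True, h: True, x: False, i: False}
  {i: True, q: True, h: True, x: False}
  {x: True, q: True, h: True, i: False}


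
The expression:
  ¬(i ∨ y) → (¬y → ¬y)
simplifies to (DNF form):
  True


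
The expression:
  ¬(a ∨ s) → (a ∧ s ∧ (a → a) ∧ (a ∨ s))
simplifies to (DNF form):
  a ∨ s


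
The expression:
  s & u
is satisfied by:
  {u: True, s: True}


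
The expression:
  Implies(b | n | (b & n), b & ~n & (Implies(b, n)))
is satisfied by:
  {n: False, b: False}


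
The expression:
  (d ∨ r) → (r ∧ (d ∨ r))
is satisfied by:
  {r: True, d: False}
  {d: False, r: False}
  {d: True, r: True}


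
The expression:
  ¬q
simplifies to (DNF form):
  ¬q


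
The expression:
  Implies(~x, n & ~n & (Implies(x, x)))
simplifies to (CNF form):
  x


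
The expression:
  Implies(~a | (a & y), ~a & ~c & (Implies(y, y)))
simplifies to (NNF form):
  (a & ~y) | (~a & ~c)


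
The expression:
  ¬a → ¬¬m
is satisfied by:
  {a: True, m: True}
  {a: True, m: False}
  {m: True, a: False}


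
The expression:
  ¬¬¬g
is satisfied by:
  {g: False}


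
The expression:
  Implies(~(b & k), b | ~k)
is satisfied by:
  {b: True, k: False}
  {k: False, b: False}
  {k: True, b: True}


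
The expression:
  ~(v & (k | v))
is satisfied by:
  {v: False}


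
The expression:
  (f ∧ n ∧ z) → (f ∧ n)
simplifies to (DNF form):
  True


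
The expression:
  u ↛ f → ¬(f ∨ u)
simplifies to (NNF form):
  f ∨ ¬u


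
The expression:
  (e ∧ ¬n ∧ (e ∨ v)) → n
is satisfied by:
  {n: True, e: False}
  {e: False, n: False}
  {e: True, n: True}


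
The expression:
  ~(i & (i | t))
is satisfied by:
  {i: False}


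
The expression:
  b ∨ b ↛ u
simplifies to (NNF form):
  b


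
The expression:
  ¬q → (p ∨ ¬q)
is always true.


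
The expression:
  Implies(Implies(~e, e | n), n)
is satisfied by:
  {n: True, e: False}
  {e: False, n: False}
  {e: True, n: True}


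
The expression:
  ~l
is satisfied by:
  {l: False}


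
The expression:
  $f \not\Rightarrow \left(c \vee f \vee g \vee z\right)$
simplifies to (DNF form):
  $\text{False}$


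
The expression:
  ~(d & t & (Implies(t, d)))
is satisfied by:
  {t: False, d: False}
  {d: True, t: False}
  {t: True, d: False}


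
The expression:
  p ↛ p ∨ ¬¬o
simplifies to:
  o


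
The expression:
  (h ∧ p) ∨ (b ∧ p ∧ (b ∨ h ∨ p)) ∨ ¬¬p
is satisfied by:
  {p: True}


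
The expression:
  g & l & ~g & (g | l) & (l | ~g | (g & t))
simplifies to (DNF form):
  False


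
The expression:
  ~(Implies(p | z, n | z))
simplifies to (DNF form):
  p & ~n & ~z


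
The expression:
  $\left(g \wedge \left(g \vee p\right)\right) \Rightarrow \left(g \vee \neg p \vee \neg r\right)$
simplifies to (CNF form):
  $\text{True}$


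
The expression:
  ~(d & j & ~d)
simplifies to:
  True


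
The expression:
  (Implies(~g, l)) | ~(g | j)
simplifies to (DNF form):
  g | l | ~j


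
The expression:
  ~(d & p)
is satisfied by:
  {p: False, d: False}
  {d: True, p: False}
  {p: True, d: False}


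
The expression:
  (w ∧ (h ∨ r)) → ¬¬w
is always true.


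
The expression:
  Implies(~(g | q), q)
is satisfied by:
  {q: True, g: True}
  {q: True, g: False}
  {g: True, q: False}


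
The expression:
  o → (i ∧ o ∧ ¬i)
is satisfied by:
  {o: False}


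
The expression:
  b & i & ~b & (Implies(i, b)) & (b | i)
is never true.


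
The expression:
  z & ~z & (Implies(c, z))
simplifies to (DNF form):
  False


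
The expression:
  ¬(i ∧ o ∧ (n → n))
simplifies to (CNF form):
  ¬i ∨ ¬o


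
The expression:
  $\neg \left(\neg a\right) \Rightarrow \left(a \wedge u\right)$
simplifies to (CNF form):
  $u \vee \neg a$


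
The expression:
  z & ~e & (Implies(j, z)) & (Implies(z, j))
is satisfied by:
  {z: True, j: True, e: False}


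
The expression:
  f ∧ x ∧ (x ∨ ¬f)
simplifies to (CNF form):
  f ∧ x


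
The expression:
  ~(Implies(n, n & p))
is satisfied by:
  {n: True, p: False}


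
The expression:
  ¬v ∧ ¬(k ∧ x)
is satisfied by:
  {v: False, k: False, x: False}
  {x: True, v: False, k: False}
  {k: True, v: False, x: False}


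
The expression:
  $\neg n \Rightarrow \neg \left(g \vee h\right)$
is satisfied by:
  {n: True, h: False, g: False}
  {n: True, g: True, h: False}
  {n: True, h: True, g: False}
  {n: True, g: True, h: True}
  {g: False, h: False, n: False}


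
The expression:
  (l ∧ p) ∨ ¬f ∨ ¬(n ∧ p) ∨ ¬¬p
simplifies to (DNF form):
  True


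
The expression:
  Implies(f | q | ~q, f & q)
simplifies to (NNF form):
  f & q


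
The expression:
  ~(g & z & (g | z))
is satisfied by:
  {g: False, z: False}
  {z: True, g: False}
  {g: True, z: False}


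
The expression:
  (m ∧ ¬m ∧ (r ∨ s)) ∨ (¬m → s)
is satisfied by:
  {m: True, s: True}
  {m: True, s: False}
  {s: True, m: False}


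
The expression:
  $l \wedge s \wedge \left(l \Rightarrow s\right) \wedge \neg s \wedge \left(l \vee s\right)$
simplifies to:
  $\text{False}$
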